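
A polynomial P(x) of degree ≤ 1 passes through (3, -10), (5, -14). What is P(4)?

Write P(x) = ax + b. Substituting each data point gives a linear system:
  3a + b = -10
  5a + b = -14
Solving the system yields a = -2, b = -4.
So P(x) = -2x - 4.
Then P(4) = -12.

-12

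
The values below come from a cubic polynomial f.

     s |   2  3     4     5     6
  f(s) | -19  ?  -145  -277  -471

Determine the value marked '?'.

-63

On equispaced nodes a degree-3 polynomial has vanishing fourth forward difference, so
  f(2) - 4·f(3) + 6·f(4) - 4·f(5) + f(6) = 0.
Substituting the known values and solving for f(3):
  -4·f(3) = 252
  f(3) = -63.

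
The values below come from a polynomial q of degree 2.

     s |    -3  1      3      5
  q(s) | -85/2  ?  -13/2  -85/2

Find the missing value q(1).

The 3 known points determine the degree-2 polynomial uniquely.
Write q(s) = as^2 + bs + c. Substituting each data point gives a linear system:
  9a - 3b + c = -85/2
  9a + 3b + c = -13/2
  25a + 5b + c = -85/2
Solving the system yields a = -3, b = 6, c = 5/2.
So q(s) = -3s^2 + 6s + 5/2.
Then q(1) = 11/2.

11/2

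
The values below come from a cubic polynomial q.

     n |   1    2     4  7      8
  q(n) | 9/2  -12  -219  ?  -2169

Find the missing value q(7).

The 4 known points determine the degree-3 polynomial uniquely.
Write q(n) = an^3 + bn^2 + cn + d. Substituting each data point gives a linear system:
  a + b + c + d = 9/2
  8a + 4b + 2c + d = -12
  64a + 16b + 4c + d = -219
  512a + 64b + 8c + d = -2169
Solving the system yields a = -5, b = 6, c = 1/2, d = 3.
So q(n) = -5n^3 + 6n^2 + (1/2)n + 3.
Then q(7) = -2829/2.

-2829/2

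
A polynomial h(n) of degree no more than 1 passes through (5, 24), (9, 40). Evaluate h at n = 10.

Using the Lagrange interpolation formula with nodes 5, 9:
  L_0(n) = (n - 9) / -4
  L_1(n) = (n - 5) / 4
Then h(n) = 24·L_0(n) + 40·L_1(n).
Expanding and collecting terms gives h(n) = 4n + 4.
Evaluating at n = 10: h(10) = 44.

44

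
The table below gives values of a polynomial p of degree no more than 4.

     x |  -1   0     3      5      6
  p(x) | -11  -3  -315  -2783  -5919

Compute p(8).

Using the Lagrange interpolation formula with nodes -1, 0, 3, 5, 6:
  L_0(x) = x(x - 3)(x - 5)(x - 6) / 168
  L_1(x) = (x + 1)(x - 3)(x - 5)(x - 6) / -90
  L_2(x) = (x + 1)x(x - 5)(x - 6) / 72
  L_3(x) = (x + 1)x(x - 3)(x - 6) / -60
  L_4(x) = (x + 1)x(x - 3)(x - 5) / 126
Then p(x) = -11·L_0(x) - 3·L_1(x) - 315·L_2(x) - 2783·L_3(x) - 5919·L_4(x).
Expanding and collecting terms gives p(x) = -5x^4 + 2x^3 + 3x^2 + 4x - 3.
Evaluating at x = 8: p(8) = -19235.

-19235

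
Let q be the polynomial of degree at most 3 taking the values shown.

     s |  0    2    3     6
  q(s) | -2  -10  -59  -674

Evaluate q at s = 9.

Write q(s) = as^3 + bs^2 + cs + d. Substituting each data point gives a linear system:
  d = -2
  8a + 4b + 2c + d = -10
  27a + 9b + 3c + d = -59
  216a + 36b + 6c + d = -674
Solving the system yields a = -4, b = 5, c = 2, d = -2.
So q(s) = -4s³ + 5s² + 2s - 2.
Then q(9) = -2495.

-2495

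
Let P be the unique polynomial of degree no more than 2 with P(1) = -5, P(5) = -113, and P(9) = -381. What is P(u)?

Write P(u) = au^2 + bu + c. Substituting each data point gives a linear system:
  a + b + c = -5
  25a + 5b + c = -113
  81a + 9b + c = -381
Solving the system yields a = -5, b = 3, c = -3.
So P(u) = -5u^2 + 3u - 3.
Check: P(1) = -5. ✓

P(u) = -5u^2 + 3u - 3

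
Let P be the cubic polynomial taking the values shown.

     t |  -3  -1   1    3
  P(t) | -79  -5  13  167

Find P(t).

P(t) = 4t^3 + 5t^2 + 5t - 1

Using the Lagrange interpolation formula with nodes -3, -1, 1, 3:
  L_0(t) = (t + 1)(t - 1)(t - 3) / -48
  L_1(t) = (t + 3)(t - 1)(t - 3) / 16
  L_2(t) = (t + 3)(t + 1)(t - 3) / -16
  L_3(t) = (t + 3)(t + 1)(t - 1) / 48
Then P(t) = -79·L_0(t) - 5·L_1(t) + 13·L_2(t) + 167·L_3(t).
Expanding and collecting terms gives P(t) = 4t³ + 5t² + 5t - 1.
Check: P(-1) = -5. ✓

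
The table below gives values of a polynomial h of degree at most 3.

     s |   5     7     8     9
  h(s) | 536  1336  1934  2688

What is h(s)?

h(s) = 3s^3 + 6s^2 + s + 6

Using the Lagrange interpolation formula with nodes 5, 7, 8, 9:
  L_0(s) = (s - 7)(s - 8)(s - 9) / -24
  L_1(s) = (s - 5)(s - 8)(s - 9) / 4
  L_2(s) = (s - 5)(s - 7)(s - 9) / -3
  L_3(s) = (s - 5)(s - 7)(s - 8) / 8
Then h(s) = 536·L_0(s) + 1336·L_1(s) + 1934·L_2(s) + 2688·L_3(s).
Expanding and collecting terms gives h(s) = 3s^3 + 6s^2 + s + 6.
Check: h(5) = 536. ✓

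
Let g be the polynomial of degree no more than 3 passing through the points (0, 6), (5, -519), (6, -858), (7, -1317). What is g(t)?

Write g(t) = at^3 + bt^2 + ct + d. Substituting each data point gives a linear system:
  d = 6
  125a + 25b + 5c + d = -519
  216a + 36b + 6c + d = -858
  343a + 49b + 7c + d = -1317
Solving the system yields a = -3, b = -6, c = 0, d = 6.
So g(t) = -3t^3 - 6t^2 + 6.
Check: g(7) = -1317. ✓

g(t) = -3t^3 - 6t^2 + 6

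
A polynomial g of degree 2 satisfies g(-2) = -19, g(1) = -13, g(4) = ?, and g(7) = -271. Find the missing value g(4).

The 3 known points determine the degree-2 polynomial uniquely.
Write g(n) = an^2 + bn + c. Substituting each data point gives a linear system:
  4a - 2b + c = -19
  a + b + c = -13
  49a + 7b + c = -271
Solving the system yields a = -5, b = -3, c = -5.
So g(n) = -5n² - 3n - 5.
Then g(4) = -97.

-97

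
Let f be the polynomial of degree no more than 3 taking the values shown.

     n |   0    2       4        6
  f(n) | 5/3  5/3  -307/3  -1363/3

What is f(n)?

f(n) = -3n^3 + 5n^2 + 2n + 5/3

Write f(n) = an^3 + bn^2 + cn + d. Substituting each data point gives a linear system:
  d = 5/3
  8a + 4b + 2c + d = 5/3
  64a + 16b + 4c + d = -307/3
  216a + 36b + 6c + d = -1363/3
Solving the system yields a = -3, b = 5, c = 2, d = 5/3.
So f(n) = -3n^3 + 5n^2 + 2n + 5/3.
Check: f(2) = 5/3. ✓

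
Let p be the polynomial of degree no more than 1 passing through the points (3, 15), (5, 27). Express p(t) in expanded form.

Write p(t) = at + b. Substituting each data point gives a linear system:
  3a + b = 15
  5a + b = 27
Solving the system yields a = 6, b = -3.
So p(t) = 6t - 3.
Check: p(5) = 27. ✓

p(t) = 6t - 3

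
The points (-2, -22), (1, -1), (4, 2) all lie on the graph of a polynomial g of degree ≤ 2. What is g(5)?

Write g(n) = an^2 + bn + c. Substituting each data point gives a linear system:
  4a - 2b + c = -22
  a + b + c = -1
  16a + 4b + c = 2
Solving the system yields a = -1, b = 6, c = -6.
So g(n) = -n² + 6n - 6.
Then g(5) = -1.

-1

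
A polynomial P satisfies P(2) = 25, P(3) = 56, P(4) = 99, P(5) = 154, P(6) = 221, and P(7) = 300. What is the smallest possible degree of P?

2

Forward differences of the values at n = 2, 3, 4, 5, 6, 7:
  P  : 25  56  99  154  221  300
  Δ  : 31  43  55  67  79
  Δ^2: 12  12  12  12
  Δ^3: 0  0  0
  Δ^4: 0  0
  Δ^5: 0
The second differences are constant (12) and nonzero, while all higher differences vanish, so the minimal degree is 2.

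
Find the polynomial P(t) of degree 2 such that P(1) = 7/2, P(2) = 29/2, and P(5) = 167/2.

Using the Lagrange interpolation formula with nodes 1, 2, 5:
  L_0(t) = (t - 2)(t - 5) / 4
  L_1(t) = (t - 1)(t - 5) / -3
  L_2(t) = (t - 1)(t - 2) / 12
Then P(t) = 7/2·L_0(t) + 29/2·L_1(t) + 167/2·L_2(t).
Expanding and collecting terms gives P(t) = 3t² + 2t - 3/2.
Check: P(5) = 167/2. ✓

P(t) = 3t^2 + 2t - 3/2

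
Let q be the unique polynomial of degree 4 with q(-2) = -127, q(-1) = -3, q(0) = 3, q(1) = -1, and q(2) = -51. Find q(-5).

-4447

Write q(x) = ax^4 + bx^3 + cx^2 + dx + e. Substituting each data point gives a linear system:
  16a - 8b + 4c - 2d + e = -127
  a - b + c - d + e = -3
  e = 3
  a + b + c + d + e = -1
  16a + 8b + 4c + 2d + e = -51
Solving the system yields a = -6, b = 6, c = 1, d = -5, e = 3.
So q(x) = -6x^4 + 6x^3 + x^2 - 5x + 3.
Then q(-5) = -4447.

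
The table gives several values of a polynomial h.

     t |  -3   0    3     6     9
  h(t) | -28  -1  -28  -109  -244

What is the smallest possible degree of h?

Forward differences of the values at t = -3, 0, 3, 6, 9:
  h  : -28  -1  -28  -109  -244
  Δ  : 27  -27  -81  -135
  Δ^2: -54  -54  -54
  Δ^3: 0  0
  Δ^4: 0
The second differences are constant (-54) and nonzero, while all higher differences vanish, so the minimal degree is 2.

2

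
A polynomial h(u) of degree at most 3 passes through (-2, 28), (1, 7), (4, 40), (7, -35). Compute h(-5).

Forward differences of the values at u = -2, 1, 4, 7:
  h  : 28  7  40  -35
  Δ  : -21  33  -75
  Δ^2: 54  -108
  Δ^3: -162
The third differences are constant, confirming degree 3.
Interpolating (Newton forward form) and evaluating at u = -5 gives h(-5) = 265.

265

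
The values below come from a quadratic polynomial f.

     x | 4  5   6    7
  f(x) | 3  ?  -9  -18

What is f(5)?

-2

The 3 known points determine the degree-2 polynomial uniquely.
Write f(x) = ax^2 + bx + c. Substituting each data point gives a linear system:
  16a + 4b + c = 3
  36a + 6b + c = -9
  49a + 7b + c = -18
Solving the system yields a = -1, b = 4, c = 3.
So f(x) = -x^2 + 4x + 3.
Then f(5) = -2.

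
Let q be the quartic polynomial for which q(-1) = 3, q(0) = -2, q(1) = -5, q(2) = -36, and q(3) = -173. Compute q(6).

Forward differences of the values at t = -1, 0, 1, 2, 3:
  q  : 3  -2  -5  -36  -173
  Δ  : -5  -3  -31  -137
  Δ^2: 2  -28  -106
  Δ^3: -30  -78
  Δ^4: -48
The fourth differences are constant, confirming degree 4.
Interpolating (Newton forward form) and evaluating at t = 6 gives q(6) = -2720.

-2720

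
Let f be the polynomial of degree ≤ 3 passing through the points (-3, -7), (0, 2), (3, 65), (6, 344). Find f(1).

Write f(n) = an^3 + bn^2 + cn + d. Substituting each data point gives a linear system:
  -27a + 9b - 3c + d = -7
  d = 2
  27a + 9b + 3c + d = 65
  216a + 36b + 6c + d = 344
Solving the system yields a = 1, b = 3, c = 3, d = 2.
So f(n) = n³ + 3n² + 3n + 2.
Then f(1) = 9.

9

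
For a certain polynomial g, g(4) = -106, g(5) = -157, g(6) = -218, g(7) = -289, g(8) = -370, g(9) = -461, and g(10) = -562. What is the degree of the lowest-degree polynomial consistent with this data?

2

Forward differences of the values at u = 4, 5, 6, 7, 8, 9, 10:
  g  : -106  -157  -218  -289  -370  -461  -562
  Δ  : -51  -61  -71  -81  -91  -101
  Δ^2: -10  -10  -10  -10  -10
  Δ^3: 0  0  0  0
  Δ^4: 0  0  0
  Δ^5: 0  0
  Δ^6: 0
The second differences are constant (-10) and nonzero, while all higher differences vanish, so the minimal degree is 2.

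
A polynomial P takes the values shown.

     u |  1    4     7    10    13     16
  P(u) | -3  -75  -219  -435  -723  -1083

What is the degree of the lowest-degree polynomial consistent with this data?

2

Forward differences of the values at u = 1, 4, 7, 10, 13, 16:
  P  : -3  -75  -219  -435  -723  -1083
  Δ  : -72  -144  -216  -288  -360
  Δ^2: -72  -72  -72  -72
  Δ^3: 0  0  0
  Δ^4: 0  0
  Δ^5: 0
The second differences are constant (-72) and nonzero, while all higher differences vanish, so the minimal degree is 2.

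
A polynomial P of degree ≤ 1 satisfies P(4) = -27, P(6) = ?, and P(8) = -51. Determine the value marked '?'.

-39

On equispaced nodes a degree-1 polynomial has vanishing second forward difference, so
  P(4) - 2·P(6) + P(8) = 0.
Substituting the known values and solving for P(6):
  -2·P(6) = 78
  P(6) = -39.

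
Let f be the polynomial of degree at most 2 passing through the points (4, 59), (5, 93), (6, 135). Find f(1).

Forward differences of the values at x = 4, 5, 6:
  f  : 59  93  135
  Δ  : 34  42
  Δ^2: 8
The second differences are constant, confirming degree 2.
Interpolating (Newton forward form) and evaluating at x = 1 gives f(1) = 5.

5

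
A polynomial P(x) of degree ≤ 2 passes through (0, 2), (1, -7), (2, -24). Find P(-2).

-4

Using the Lagrange interpolation formula with nodes 0, 1, 2:
  L_0(x) = (x - 1)(x - 2) / 2
  L_1(x) = x(x - 2) / -1
  L_2(x) = x(x - 1) / 2
Then P(x) = 2·L_0(x) - 7·L_1(x) - 24·L_2(x).
Expanding and collecting terms gives P(x) = -4x² - 5x + 2.
Evaluating at x = -2: P(-2) = -4.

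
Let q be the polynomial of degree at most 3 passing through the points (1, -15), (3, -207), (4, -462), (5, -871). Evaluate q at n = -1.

Using the Lagrange interpolation formula with nodes 1, 3, 4, 5:
  L_0(n) = (n - 3)(n - 4)(n - 5) / -24
  L_1(n) = (n - 1)(n - 4)(n - 5) / 4
  L_2(n) = (n - 1)(n - 3)(n - 5) / -3
  L_3(n) = (n - 1)(n - 3)(n - 4) / 8
Then q(n) = -15·L_0(n) - 207·L_1(n) - 462·L_2(n) - 871·L_3(n).
Expanding and collecting terms gives q(n) = -6n³ - 5n² + 2n - 6.
Evaluating at n = -1: q(-1) = -7.

-7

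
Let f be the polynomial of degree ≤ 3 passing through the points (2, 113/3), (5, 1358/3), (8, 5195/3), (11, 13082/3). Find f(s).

f(s) = 3s^3 + 3s^2 + (1/3)s + 1

Write f(s) = as^3 + bs^2 + cs + d. Substituting each data point gives a linear system:
  8a + 4b + 2c + d = 113/3
  125a + 25b + 5c + d = 1358/3
  512a + 64b + 8c + d = 5195/3
  1331a + 121b + 11c + d = 13082/3
Solving the system yields a = 3, b = 3, c = 1/3, d = 1.
So f(s) = 3s³ + 3s² + (1/3)s + 1.
Check: f(2) = 113/3. ✓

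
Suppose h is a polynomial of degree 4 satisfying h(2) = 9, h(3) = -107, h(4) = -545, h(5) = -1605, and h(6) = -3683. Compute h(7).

-7271

Write h(t) = at^4 + bt^3 + ct^2 + dt + e. Substituting each data point gives a linear system:
  16a + 8b + 4c + 2d + e = 9
  81a + 27b + 9c + 3d + e = -107
  256a + 64b + 16c + 4d + e = -545
  625a + 125b + 25c + 5d + e = -1605
  1296a + 216b + 36c + 6d + e = -3683
Solving the system yields a = -4, b = 6, c = 5, d = 5, e = -5.
So h(t) = -4t^4 + 6t^3 + 5t^2 + 5t - 5.
Then h(7) = -7271.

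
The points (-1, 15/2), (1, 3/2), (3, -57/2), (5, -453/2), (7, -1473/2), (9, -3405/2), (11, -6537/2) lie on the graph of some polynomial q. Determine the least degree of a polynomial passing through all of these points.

3

Forward differences of the values at x = -1, 1, 3, 5, 7, 9, 11:
  q  : 15/2  3/2  -57/2  -453/2  -1473/2  -3405/2  -6537/2
  Δ  : -6  -30  -198  -510  -966  -1566
  Δ^2: -24  -168  -312  -456  -600
  Δ^3: -144  -144  -144  -144
  Δ^4: 0  0  0
  Δ^5: 0  0
  Δ^6: 0
The third differences are constant (-144) and nonzero, while all higher differences vanish, so the minimal degree is 3.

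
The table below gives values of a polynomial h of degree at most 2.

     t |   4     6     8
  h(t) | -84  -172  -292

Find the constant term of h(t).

-4

Write h(t) = at^2 + bt + c. Substituting each data point gives a linear system:
  16a + 4b + c = -84
  36a + 6b + c = -172
  64a + 8b + c = -292
Solving the system yields a = -4, b = -4, c = -4.
So h(t) = -4t² - 4t - 4.
The constant term is -4.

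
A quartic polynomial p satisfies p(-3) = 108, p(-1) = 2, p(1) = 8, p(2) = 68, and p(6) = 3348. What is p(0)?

Write p(n) = an^4 + bn^3 + cn^2 + dn + e. Substituting each data point gives a linear system:
  81a - 27b + 9c - 3d + e = 108
  a - b + c - d + e = 2
  a + b + c + d + e = 8
  16a + 8b + 4c + 2d + e = 68
  1296a + 216b + 36c + 6d + e = 3348
Solving the system yields a = 2, b = 3, c = 3, d = 0, e = 0.
So p(n) = 2n⁴ + 3n³ + 3n².
Then p(0) = 0.

0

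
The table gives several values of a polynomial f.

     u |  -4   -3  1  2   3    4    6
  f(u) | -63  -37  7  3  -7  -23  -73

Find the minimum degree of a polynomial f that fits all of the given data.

2

Divided differences on the nodes -4, -3, 1, 2, 3, 4, 6:
  order 0: -63  -37  7  3  -7  -23  -73
  order 1: 26  11  -4  -10  -16  -25
  order 2: -3  -3  -3  -3  -3
  order 3: 0  0  0  0
  order 4: 0  0  0
  order 5: 0  0
  order 6: 0
The order-2 divided differences are all -3 (nonzero) and every higher order vanishes, so the data lies on a polynomial of degree exactly 2.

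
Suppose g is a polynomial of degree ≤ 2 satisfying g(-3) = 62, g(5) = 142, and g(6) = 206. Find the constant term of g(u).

Write g(u) = au^2 + bu + c. Substituting each data point gives a linear system:
  9a - 3b + c = 62
  25a + 5b + c = 142
  36a + 6b + c = 206
Solving the system yields a = 6, b = -2, c = 2.
So g(u) = 6u^2 - 2u + 2.
The constant term is 2.

2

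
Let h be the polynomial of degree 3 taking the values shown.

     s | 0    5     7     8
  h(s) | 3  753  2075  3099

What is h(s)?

Write h(s) = as^3 + bs^2 + cs + d. Substituting each data point gives a linear system:
  d = 3
  125a + 25b + 5c + d = 753
  343a + 49b + 7c + d = 2075
  512a + 64b + 8c + d = 3099
Solving the system yields a = 6, b = 1, c = -5, d = 3.
So h(s) = 6s^3 + s^2 - 5s + 3.
Check: h(0) = 3. ✓

h(s) = 6s^3 + s^2 - 5s + 3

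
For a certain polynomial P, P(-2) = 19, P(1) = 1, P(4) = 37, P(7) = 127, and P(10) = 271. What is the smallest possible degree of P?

Forward differences of the values at u = -2, 1, 4, 7, 10:
  P  : 19  1  37  127  271
  Δ  : -18  36  90  144
  Δ^2: 54  54  54
  Δ^3: 0  0
  Δ^4: 0
The second differences are constant (54) and nonzero, while all higher differences vanish, so the minimal degree is 2.

2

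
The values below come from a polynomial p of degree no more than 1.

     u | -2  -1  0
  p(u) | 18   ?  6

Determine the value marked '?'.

12

On equispaced nodes a degree-1 polynomial has vanishing second forward difference, so
  p(-2) - 2·p(-1) + p(0) = 0.
Substituting the known values and solving for p(-1):
  -2·p(-1) = -24
  p(-1) = 12.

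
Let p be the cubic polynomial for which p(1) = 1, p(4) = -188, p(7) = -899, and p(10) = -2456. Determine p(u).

p(u) = -2u^3 - 5u^2 + 4u + 4

Write p(u) = au^3 + bu^2 + cu + d. Substituting each data point gives a linear system:
  a + b + c + d = 1
  64a + 16b + 4c + d = -188
  343a + 49b + 7c + d = -899
  1000a + 100b + 10c + d = -2456
Solving the system yields a = -2, b = -5, c = 4, d = 4.
So p(u) = -2u³ - 5u² + 4u + 4.
Check: p(10) = -2456. ✓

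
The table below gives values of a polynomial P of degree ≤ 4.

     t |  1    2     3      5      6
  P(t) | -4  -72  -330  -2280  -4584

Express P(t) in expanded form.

P(t) = -3t^4 - 3t^3 - 2t^2 + 4t

Write P(t) = at^4 + bt^3 + ct^2 + dt + e. Substituting each data point gives a linear system:
  a + b + c + d + e = -4
  16a + 8b + 4c + 2d + e = -72
  81a + 27b + 9c + 3d + e = -330
  625a + 125b + 25c + 5d + e = -2280
  1296a + 216b + 36c + 6d + e = -4584
Solving the system yields a = -3, b = -3, c = -2, d = 4, e = 0.
So P(t) = -3t^4 - 3t^3 - 2t^2 + 4t.
Check: P(1) = -4. ✓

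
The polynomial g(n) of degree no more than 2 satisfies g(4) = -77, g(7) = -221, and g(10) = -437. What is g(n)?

Write g(n) = an^2 + bn + c. Substituting each data point gives a linear system:
  16a + 4b + c = -77
  49a + 7b + c = -221
  100a + 10b + c = -437
Solving the system yields a = -4, b = -4, c = 3.
So g(n) = -4n^2 - 4n + 3.
Check: g(7) = -221. ✓

g(n) = -4n^2 - 4n + 3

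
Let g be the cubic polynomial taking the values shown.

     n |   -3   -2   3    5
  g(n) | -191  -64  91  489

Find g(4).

Write g(n) = an^3 + bn^2 + cn + d. Substituting each data point gives a linear system:
  -27a + 9b - 3c + d = -191
  -8a + 4b - 2c + d = -64
  27a + 9b + 3c + d = 91
  125a + 25b + 5c + d = 489
Solving the system yields a = 5, b = -6, c = 2, d = 4.
So g(n) = 5n^3 - 6n^2 + 2n + 4.
Then g(4) = 236.

236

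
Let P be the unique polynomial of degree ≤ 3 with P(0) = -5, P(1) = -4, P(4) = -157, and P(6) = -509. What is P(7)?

-796

Write P(x) = ax^3 + bx^2 + cx + d. Substituting each data point gives a linear system:
  d = -5
  a + b + c + d = -4
  64a + 16b + 4c + d = -157
  216a + 36b + 6c + d = -509
Solving the system yields a = -2, b = -3, c = 6, d = -5.
So P(x) = -2x^3 - 3x^2 + 6x - 5.
Then P(7) = -796.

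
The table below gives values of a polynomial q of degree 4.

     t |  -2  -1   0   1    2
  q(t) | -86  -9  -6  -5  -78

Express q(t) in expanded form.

q(t) = -6t^4 + 5t^2 + 2t - 6

Using the Lagrange interpolation formula with nodes -2, -1, 0, 1, 2:
  L_0(t) = (t + 1)t(t - 1)(t - 2) / 24
  L_1(t) = (t + 2)t(t - 1)(t - 2) / -6
  L_2(t) = (t + 2)(t + 1)(t - 1)(t - 2) / 4
  L_3(t) = (t + 2)(t + 1)t(t - 2) / -6
  L_4(t) = (t + 2)(t + 1)t(t - 1) / 24
Then q(t) = -86·L_0(t) - 9·L_1(t) - 6·L_2(t) - 5·L_3(t) - 78·L_4(t).
Expanding and collecting terms gives q(t) = -6t⁴ + 5t² + 2t - 6.
Check: q(0) = -6. ✓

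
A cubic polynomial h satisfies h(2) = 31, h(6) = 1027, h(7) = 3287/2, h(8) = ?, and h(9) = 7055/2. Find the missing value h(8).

The 4 known points determine the degree-3 polynomial uniquely.
Write h(t) = at^3 + bt^2 + ct + d. Substituting each data point gives a linear system:
  8a + 4b + 2c + d = 31
  216a + 36b + 6c + d = 1027
  343a + 49b + 7c + d = 3287/2
  729a + 81b + 9c + d = 7055/2
Solving the system yields a = 5, b = -3/2, c = 1, d = -5.
So h(t) = 5t^3 - (3/2)t^2 + t - 5.
Then h(8) = 2467.

2467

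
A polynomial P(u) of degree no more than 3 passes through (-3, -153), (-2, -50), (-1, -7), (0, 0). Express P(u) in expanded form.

Using the Lagrange interpolation formula with nodes -3, -2, -1, 0:
  L_0(u) = (u + 2)(u + 1)u / -6
  L_1(u) = (u + 3)(u + 1)u / 2
  L_2(u) = (u + 3)(u + 2)u / -2
  L_3(u) = (u + 3)(u + 2)(u + 1) / 6
Then P(u) = -153·L_0(u) - 50·L_1(u) - 7·L_2(u) + 0·L_3(u).
Expanding and collecting terms gives P(u) = 4u^3 - 6u^2 - 3u.
Check: P(0) = 0. ✓

P(u) = 4u^3 - 6u^2 - 3u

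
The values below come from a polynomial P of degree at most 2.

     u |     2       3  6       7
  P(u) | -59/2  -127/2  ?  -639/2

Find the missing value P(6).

The 3 known points determine the degree-2 polynomial uniquely.
Write P(u) = au^2 + bu + c. Substituting each data point gives a linear system:
  4a + 2b + c = -59/2
  9a + 3b + c = -127/2
  49a + 7b + c = -639/2
Solving the system yields a = -6, b = -4, c = 5/2.
So P(u) = -6u^2 - 4u + 5/2.
Then P(6) = -475/2.

-475/2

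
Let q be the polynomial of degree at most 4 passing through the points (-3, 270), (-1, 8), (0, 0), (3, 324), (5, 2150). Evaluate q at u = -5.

1900

Using the Lagrange interpolation formula with nodes -3, -1, 0, 3, 5:
  L_0(u) = (u + 1)u(u - 3)(u - 5) / 288
  L_1(u) = (u + 3)u(u - 3)(u - 5) / -48
  L_2(u) = (u + 3)(u + 1)(u - 3)(u - 5) / 45
  L_3(u) = (u + 3)(u + 1)u(u - 5) / -144
  L_4(u) = (u + 3)(u + 1)u(u - 3) / 480
Then q(u) = 270·L_0(u) + 8·L_1(u) + 0·L_2(u) + 324·L_3(u) + 2150·L_4(u).
Expanding and collecting terms gives q(u) = 3u^4 + u^3 + 6u^2.
Evaluating at u = -5: q(-5) = 1900.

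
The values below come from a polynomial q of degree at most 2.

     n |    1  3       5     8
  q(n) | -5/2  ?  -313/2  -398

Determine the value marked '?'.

-111/2

The 3 known points determine the degree-2 polynomial uniquely.
Write q(n) = an^2 + bn + c. Substituting each data point gives a linear system:
  a + b + c = -5/2
  25a + 5b + c = -313/2
  64a + 8b + c = -398
Solving the system yields a = -6, b = -5/2, c = 6.
So q(n) = -6n² - (5/2)n + 6.
Then q(3) = -111/2.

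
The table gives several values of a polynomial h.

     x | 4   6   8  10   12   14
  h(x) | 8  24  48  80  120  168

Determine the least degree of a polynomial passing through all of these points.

Forward differences of the values at x = 4, 6, 8, 10, 12, 14:
  h  : 8  24  48  80  120  168
  Δ  : 16  24  32  40  48
  Δ^2: 8  8  8  8
  Δ^3: 0  0  0
  Δ^4: 0  0
  Δ^5: 0
The second differences are constant (8) and nonzero, while all higher differences vanish, so the minimal degree is 2.

2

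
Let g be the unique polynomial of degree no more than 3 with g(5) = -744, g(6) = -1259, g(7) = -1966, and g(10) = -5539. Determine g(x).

Using the Lagrange interpolation formula with nodes 5, 6, 7, 10:
  L_0(x) = (x - 6)(x - 7)(x - 10) / -10
  L_1(x) = (x - 5)(x - 7)(x - 10) / 4
  L_2(x) = (x - 5)(x - 6)(x - 10) / -6
  L_3(x) = (x - 5)(x - 6)(x - 7) / 60
Then g(x) = -744·L_0(x) - 1259·L_1(x) - 1966·L_2(x) - 5539·L_3(x).
Expanding and collecting terms gives g(x) = -5x^3 - 6x^2 + 6x + 1.
Check: g(7) = -1966. ✓

g(x) = -5x^3 - 6x^2 + 6x + 1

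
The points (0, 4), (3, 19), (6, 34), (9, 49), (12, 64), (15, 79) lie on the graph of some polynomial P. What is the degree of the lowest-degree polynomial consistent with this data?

1

Forward differences of the values at s = 0, 3, 6, 9, 12, 15:
  P  : 4  19  34  49  64  79
  Δ  : 15  15  15  15  15
  Δ^2: 0  0  0  0
  Δ^3: 0  0  0
  Δ^4: 0  0
  Δ^5: 0
The first differences are constant (15) and nonzero, while all higher differences vanish, so the minimal degree is 1.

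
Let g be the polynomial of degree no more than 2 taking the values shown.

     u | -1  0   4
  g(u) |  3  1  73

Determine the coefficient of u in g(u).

2

Write g(u) = au^2 + bu + c. Substituting each data point gives a linear system:
  a - b + c = 3
  c = 1
  16a + 4b + c = 73
Solving the system yields a = 4, b = 2, c = 1.
So g(u) = 4u² + 2u + 1.
The coefficient of u is 2.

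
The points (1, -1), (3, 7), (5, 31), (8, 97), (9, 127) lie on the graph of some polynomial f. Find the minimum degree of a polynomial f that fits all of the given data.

Divided differences on the nodes 1, 3, 5, 8, 9:
  order 0: -1  7  31  97  127
  order 1: 4  12  22  30
  order 2: 2  2  2
  order 3: 0  0
  order 4: 0
The order-2 divided differences are all 2 (nonzero) and every higher order vanishes, so the data lies on a polynomial of degree exactly 2.

2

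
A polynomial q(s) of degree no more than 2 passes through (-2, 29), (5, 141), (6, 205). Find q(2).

Using the Lagrange interpolation formula with nodes -2, 5, 6:
  L_0(s) = (s - 5)(s - 6) / 56
  L_1(s) = (s + 2)(s - 6) / -7
  L_2(s) = (s + 2)(s - 5) / 8
Then q(s) = 29·L_0(s) + 141·L_1(s) + 205·L_2(s).
Expanding and collecting terms gives q(s) = 6s^2 - 2s + 1.
Evaluating at s = 2: q(2) = 21.

21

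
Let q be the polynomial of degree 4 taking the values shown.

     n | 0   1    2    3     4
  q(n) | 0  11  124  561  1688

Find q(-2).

Forward differences of the values at n = 0, 1, 2, 3, 4:
  q  : 0  11  124  561  1688
  Δ  : 11  113  437  1127
  Δ^2: 102  324  690
  Δ^3: 222  366
  Δ^4: 144
The fourth differences are constant, confirming degree 4.
Interpolating (Newton forward form) and evaluating at n = -2 gives q(-2) = 116.

116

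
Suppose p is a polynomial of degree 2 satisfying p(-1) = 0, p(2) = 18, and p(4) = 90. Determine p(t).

Write p(t) = at^2 + bt + c. Substituting each data point gives a linear system:
  a - b + c = 0
  4a + 2b + c = 18
  16a + 4b + c = 90
Solving the system yields a = 6, b = 0, c = -6.
So p(t) = 6t² - 6.
Check: p(-1) = 0. ✓

p(t) = 6t^2 - 6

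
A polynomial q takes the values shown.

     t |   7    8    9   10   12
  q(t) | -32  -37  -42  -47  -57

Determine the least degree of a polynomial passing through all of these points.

1

Divided differences on the nodes 7, 8, 9, 10, 12:
  order 0: -32  -37  -42  -47  -57
  order 1: -5  -5  -5  -5
  order 2: 0  0  0
  order 3: 0  0
  order 4: 0
The order-1 divided differences are all -5 (nonzero) and every higher order vanishes, so the data lies on a polynomial of degree exactly 1.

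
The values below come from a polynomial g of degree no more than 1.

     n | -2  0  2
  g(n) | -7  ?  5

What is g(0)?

-1

On equispaced nodes a degree-1 polynomial has vanishing second forward difference, so
  g(-2) - 2·g(0) + g(2) = 0.
Substituting the known values and solving for g(0):
  -2·g(0) = 2
  g(0) = -1.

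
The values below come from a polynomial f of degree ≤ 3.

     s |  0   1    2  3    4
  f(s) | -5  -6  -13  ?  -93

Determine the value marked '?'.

-38

On equispaced nodes a degree-3 polynomial has vanishing fourth forward difference, so
  f(0) - 4·f(1) + 6·f(2) - 4·f(3) + f(4) = 0.
Substituting the known values and solving for f(3):
  -4·f(3) = 152
  f(3) = -38.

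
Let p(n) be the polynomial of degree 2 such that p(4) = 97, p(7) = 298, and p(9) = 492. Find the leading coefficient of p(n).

6

Write p(n) = an^2 + bn + c. Substituting each data point gives a linear system:
  16a + 4b + c = 97
  49a + 7b + c = 298
  81a + 9b + c = 492
Solving the system yields a = 6, b = 1, c = -3.
So p(n) = 6n^2 + n - 3.
The leading coefficient is 6.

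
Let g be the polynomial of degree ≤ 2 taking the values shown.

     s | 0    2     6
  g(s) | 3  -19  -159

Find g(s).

g(s) = -4s^2 - 3s + 3

Write g(s) = as^2 + bs + c. Substituting each data point gives a linear system:
  c = 3
  4a + 2b + c = -19
  36a + 6b + c = -159
Solving the system yields a = -4, b = -3, c = 3.
So g(s) = -4s² - 3s + 3.
Check: g(0) = 3. ✓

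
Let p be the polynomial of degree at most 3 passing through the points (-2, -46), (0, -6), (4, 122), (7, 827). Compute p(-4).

Write p(x) = ax^3 + bx^2 + cx + d. Substituting each data point gives a linear system:
  -8a + 4b - 2c + d = -46
  d = -6
  64a + 16b + 4c + d = 122
  343a + 49b + 7c + d = 827
Solving the system yields a = 3, b = -4, c = 0, d = -6.
So p(x) = 3x³ - 4x² - 6.
Then p(-4) = -262.

-262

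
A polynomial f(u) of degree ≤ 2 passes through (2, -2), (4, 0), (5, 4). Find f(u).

Using the Lagrange interpolation formula with nodes 2, 4, 5:
  L_0(u) = (u - 4)(u - 5) / 6
  L_1(u) = (u - 2)(u - 5) / -2
  L_2(u) = (u - 2)(u - 4) / 3
Then f(u) = -2·L_0(u) + 0·L_1(u) + 4·L_2(u).
Expanding and collecting terms gives f(u) = u^2 - 5u + 4.
Check: f(2) = -2. ✓

f(u) = u^2 - 5u + 4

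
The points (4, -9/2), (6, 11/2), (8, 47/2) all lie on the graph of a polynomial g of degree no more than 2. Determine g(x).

g(x) = x^2 - 5x - 1/2

Using the Lagrange interpolation formula with nodes 4, 6, 8:
  L_0(x) = (x - 6)(x - 8) / 8
  L_1(x) = (x - 4)(x - 8) / -4
  L_2(x) = (x - 4)(x - 6) / 8
Then g(x) = -9/2·L_0(x) + 11/2·L_1(x) + 47/2·L_2(x).
Expanding and collecting terms gives g(x) = x² - 5x - 1/2.
Check: g(6) = 11/2. ✓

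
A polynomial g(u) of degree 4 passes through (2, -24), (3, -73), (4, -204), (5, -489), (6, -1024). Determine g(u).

g(u) = -u^4 + 2u^3 - 4u^2 - 2u - 4

Using the Lagrange interpolation formula with nodes 2, 3, 4, 5, 6:
  L_0(u) = (u - 3)(u - 4)(u - 5)(u - 6) / 24
  L_1(u) = (u - 2)(u - 4)(u - 5)(u - 6) / -6
  L_2(u) = (u - 2)(u - 3)(u - 5)(u - 6) / 4
  L_3(u) = (u - 2)(u - 3)(u - 4)(u - 6) / -6
  L_4(u) = (u - 2)(u - 3)(u - 4)(u - 5) / 24
Then g(u) = -24·L_0(u) - 73·L_1(u) - 204·L_2(u) - 489·L_3(u) - 1024·L_4(u).
Expanding and collecting terms gives g(u) = -u^4 + 2u^3 - 4u^2 - 2u - 4.
Check: g(4) = -204. ✓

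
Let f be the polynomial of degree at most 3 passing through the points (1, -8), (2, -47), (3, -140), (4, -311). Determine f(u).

Write f(u) = au^3 + bu^2 + cu + d. Substituting each data point gives a linear system:
  a + b + c + d = -8
  8a + 4b + 2c + d = -47
  27a + 9b + 3c + d = -140
  64a + 16b + 4c + d = -311
Solving the system yields a = -4, b = -3, c = -2, d = 1.
So f(u) = -4u^3 - 3u^2 - 2u + 1.
Check: f(2) = -47. ✓

f(u) = -4u^3 - 3u^2 - 2u + 1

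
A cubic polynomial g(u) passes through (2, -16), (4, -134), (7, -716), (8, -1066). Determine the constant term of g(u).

-2

Write g(u) = au^3 + bu^2 + cu + d. Substituting each data point gives a linear system:
  8a + 4b + 2c + d = -16
  64a + 16b + 4c + d = -134
  343a + 49b + 7c + d = -716
  512a + 64b + 8c + d = -1066
Solving the system yields a = -2, b = -1, c = 3, d = -2.
So g(u) = -2u^3 - u^2 + 3u - 2.
The constant term is -2.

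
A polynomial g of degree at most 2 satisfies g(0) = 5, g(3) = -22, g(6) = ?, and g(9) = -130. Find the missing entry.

-67

The 3 known points determine the degree-2 polynomial uniquely.
Write g(s) = as^2 + bs + c. Substituting each data point gives a linear system:
  c = 5
  9a + 3b + c = -22
  81a + 9b + c = -130
Solving the system yields a = -1, b = -6, c = 5.
So g(s) = -s^2 - 6s + 5.
Then g(6) = -67.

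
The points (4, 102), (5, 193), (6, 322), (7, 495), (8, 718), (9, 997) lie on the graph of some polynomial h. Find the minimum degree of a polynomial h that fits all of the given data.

3

Forward differences of the values at x = 4, 5, 6, 7, 8, 9:
  h  : 102  193  322  495  718  997
  Δ  : 91  129  173  223  279
  Δ^2: 38  44  50  56
  Δ^3: 6  6  6
  Δ^4: 0  0
  Δ^5: 0
The third differences are constant (6) and nonzero, while all higher differences vanish, so the minimal degree is 3.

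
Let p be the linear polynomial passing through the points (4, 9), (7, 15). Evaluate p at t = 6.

13

Write p(t) = at + b. Substituting each data point gives a linear system:
  4a + b = 9
  7a + b = 15
Solving the system yields a = 2, b = 1.
So p(t) = 2t + 1.
Then p(6) = 13.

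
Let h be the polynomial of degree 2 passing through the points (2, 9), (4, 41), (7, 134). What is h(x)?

h(x) = 3x^2 - 2x + 1

Write h(x) = ax^2 + bx + c. Substituting each data point gives a linear system:
  4a + 2b + c = 9
  16a + 4b + c = 41
  49a + 7b + c = 134
Solving the system yields a = 3, b = -2, c = 1.
So h(x) = 3x^2 - 2x + 1.
Check: h(2) = 9. ✓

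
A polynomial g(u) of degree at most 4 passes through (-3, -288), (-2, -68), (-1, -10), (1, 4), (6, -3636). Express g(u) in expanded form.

g(u) = -3u^4 + u^3 + 6u

Write g(u) = au^4 + bu^3 + cu^2 + du + e. Substituting each data point gives a linear system:
  81a - 27b + 9c - 3d + e = -288
  16a - 8b + 4c - 2d + e = -68
  a - b + c - d + e = -10
  a + b + c + d + e = 4
  1296a + 216b + 36c + 6d + e = -3636
Solving the system yields a = -3, b = 1, c = 0, d = 6, e = 0.
So g(u) = -3u⁴ + u³ + 6u.
Check: g(-1) = -10. ✓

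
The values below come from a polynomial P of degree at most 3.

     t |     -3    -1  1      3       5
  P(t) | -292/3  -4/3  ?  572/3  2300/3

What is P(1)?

44/3

On equispaced nodes a degree-3 polynomial has vanishing fourth forward difference, so
  P(-3) - 4·P(-1) + 6·P(1) - 4·P(3) + P(5) = 0.
Substituting the known values and solving for P(1):
  6·P(1) = 88
  P(1) = 44/3.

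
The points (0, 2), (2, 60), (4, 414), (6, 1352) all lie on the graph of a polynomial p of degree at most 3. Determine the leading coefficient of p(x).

6

Write p(x) = ax^3 + bx^2 + cx + d. Substituting each data point gives a linear system:
  d = 2
  8a + 4b + 2c + d = 60
  64a + 16b + 4c + d = 414
  216a + 36b + 6c + d = 1352
Solving the system yields a = 6, b = 1, c = 3, d = 2.
So p(x) = 6x³ + x² + 3x + 2.
The leading coefficient is 6.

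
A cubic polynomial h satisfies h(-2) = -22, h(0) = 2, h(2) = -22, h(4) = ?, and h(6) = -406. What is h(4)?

-142

The 4 known points determine the degree-3 polynomial uniquely.
Write h(t) = at^3 + bt^2 + ct + d. Substituting each data point gives a linear system:
  -8a + 4b - 2c + d = -22
  d = 2
  8a + 4b + 2c + d = -22
  216a + 36b + 6c + d = -406
Solving the system yields a = -1, b = -6, c = 4, d = 2.
So h(t) = -t³ - 6t² + 4t + 2.
Then h(4) = -142.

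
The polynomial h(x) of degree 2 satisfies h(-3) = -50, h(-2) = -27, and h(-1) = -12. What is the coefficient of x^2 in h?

-4

Write h(x) = ax^2 + bx + c. Substituting each data point gives a linear system:
  9a - 3b + c = -50
  4a - 2b + c = -27
  a - b + c = -12
Solving the system yields a = -4, b = 3, c = -5.
So h(x) = -4x^2 + 3x - 5.
The leading coefficient is -4.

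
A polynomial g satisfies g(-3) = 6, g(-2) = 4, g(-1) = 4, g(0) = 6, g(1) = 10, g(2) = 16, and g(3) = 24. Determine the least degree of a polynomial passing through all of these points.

Forward differences of the values at t = -3, -2, -1, 0, 1, 2, 3:
  g  : 6  4  4  6  10  16  24
  Δ  : -2  0  2  4  6  8
  Δ^2: 2  2  2  2  2
  Δ^3: 0  0  0  0
  Δ^4: 0  0  0
  Δ^5: 0  0
  Δ^6: 0
The second differences are constant (2) and nonzero, while all higher differences vanish, so the minimal degree is 2.

2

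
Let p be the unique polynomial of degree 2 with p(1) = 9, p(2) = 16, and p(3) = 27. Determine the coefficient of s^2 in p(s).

2

Write p(s) = as^2 + bs + c. Substituting each data point gives a linear system:
  a + b + c = 9
  4a + 2b + c = 16
  9a + 3b + c = 27
Solving the system yields a = 2, b = 1, c = 6.
So p(s) = 2s^2 + s + 6.
The leading coefficient is 2.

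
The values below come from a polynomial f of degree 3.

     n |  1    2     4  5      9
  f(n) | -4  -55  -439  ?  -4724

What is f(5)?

-844

The 4 known points determine the degree-3 polynomial uniquely.
Write f(n) = an^3 + bn^2 + cn + d. Substituting each data point gives a linear system:
  a + b + c + d = -4
  8a + 4b + 2c + d = -55
  64a + 16b + 4c + d = -439
  729a + 81b + 9c + d = -4724
Solving the system yields a = -6, b = -5, c = 6, d = 1.
So f(n) = -6n^3 - 5n^2 + 6n + 1.
Then f(5) = -844.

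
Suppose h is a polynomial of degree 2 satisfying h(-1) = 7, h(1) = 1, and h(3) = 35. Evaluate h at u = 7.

223

Using the Lagrange interpolation formula with nodes -1, 1, 3:
  L_0(u) = (u - 1)(u - 3) / 8
  L_1(u) = (u + 1)(u - 3) / -4
  L_2(u) = (u + 1)(u - 1) / 8
Then h(u) = 7·L_0(u) + 1·L_1(u) + 35·L_2(u).
Expanding and collecting terms gives h(u) = 5u^2 - 3u - 1.
Evaluating at u = 7: h(7) = 223.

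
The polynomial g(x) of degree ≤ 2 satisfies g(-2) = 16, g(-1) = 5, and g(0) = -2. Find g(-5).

73

Write g(x) = ax^2 + bx + c. Substituting each data point gives a linear system:
  4a - 2b + c = 16
  a - b + c = 5
  c = -2
Solving the system yields a = 2, b = -5, c = -2.
So g(x) = 2x² - 5x - 2.
Then g(-5) = 73.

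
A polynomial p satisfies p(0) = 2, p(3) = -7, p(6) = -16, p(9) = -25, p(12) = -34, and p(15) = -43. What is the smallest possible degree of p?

Forward differences of the values at x = 0, 3, 6, 9, 12, 15:
  p  : 2  -7  -16  -25  -34  -43
  Δ  : -9  -9  -9  -9  -9
  Δ^2: 0  0  0  0
  Δ^3: 0  0  0
  Δ^4: 0  0
  Δ^5: 0
The first differences are constant (-9) and nonzero, while all higher differences vanish, so the minimal degree is 1.

1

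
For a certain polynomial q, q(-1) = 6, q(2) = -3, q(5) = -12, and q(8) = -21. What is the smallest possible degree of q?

Forward differences of the values at n = -1, 2, 5, 8:
  q  : 6  -3  -12  -21
  Δ  : -9  -9  -9
  Δ^2: 0  0
  Δ^3: 0
The first differences are constant (-9) and nonzero, while all higher differences vanish, so the minimal degree is 1.

1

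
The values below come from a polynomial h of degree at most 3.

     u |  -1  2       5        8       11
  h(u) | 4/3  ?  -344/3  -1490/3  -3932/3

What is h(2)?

-8/3

The 4 known points determine the degree-3 polynomial uniquely.
Write h(u) = au^3 + bu^2 + cu + d. Substituting each data point gives a linear system:
  -a + b - c + d = 4/3
  125a + 25b + 5c + d = -344/3
  512a + 64b + 8c + d = -1490/3
  1331a + 121b + 11c + d = -3932/3
Solving the system yields a = -1, b = 0, c = 5/3, d = 2.
So h(u) = -u³ + (5/3)u + 2.
Then h(2) = -8/3.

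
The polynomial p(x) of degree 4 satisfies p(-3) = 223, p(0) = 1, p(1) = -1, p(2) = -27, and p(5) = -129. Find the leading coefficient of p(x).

Write p(x) = ax^4 + bx^3 + cx^2 + dx + e. Substituting each data point gives a linear system:
  81a - 27b + 9c - 3d + e = 223
  e = 1
  a + b + c + d + e = -1
  16a + 8b + 4c + 2d + e = -27
  625a + 125b + 25c + 5d + e = -129
Solving the system yields a = 1, b = -6, c = -1, d = 4, e = 1.
So p(x) = x⁴ - 6x³ - x² + 4x + 1.
The leading coefficient is 1.

1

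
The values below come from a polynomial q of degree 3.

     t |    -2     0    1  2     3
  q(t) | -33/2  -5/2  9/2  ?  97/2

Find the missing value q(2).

The 4 known points determine the degree-3 polynomial uniquely.
Write q(t) = at^3 + bt^2 + ct + d. Substituting each data point gives a linear system:
  -8a + 4b - 2c + d = -33/2
  d = -5/2
  a + b + c + d = 9/2
  27a + 9b + 3c + d = 97/2
Solving the system yields a = 1, b = 1, c = 5, d = -5/2.
So q(t) = t³ + t² + 5t - 5/2.
Then q(2) = 39/2.

39/2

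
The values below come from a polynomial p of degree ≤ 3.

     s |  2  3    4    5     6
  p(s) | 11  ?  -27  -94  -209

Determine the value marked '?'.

4

The 4 known points determine the degree-3 polynomial uniquely.
Write p(s) = as^3 + bs^2 + cs + d. Substituting each data point gives a linear system:
  8a + 4b + 2c + d = 11
  64a + 16b + 4c + d = -27
  125a + 25b + 5c + d = -94
  216a + 36b + 6c + d = -209
Solving the system yields a = -2, b = 6, c = 1, d = 1.
So p(s) = -2s^3 + 6s^2 + s + 1.
Then p(3) = 4.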